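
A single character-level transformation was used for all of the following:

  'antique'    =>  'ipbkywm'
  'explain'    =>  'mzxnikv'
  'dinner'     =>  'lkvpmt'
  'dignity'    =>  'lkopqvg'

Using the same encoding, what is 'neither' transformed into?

vgqvpgz

Shifts by position in antique: pos 0: a→i (+8), pos 1: n→p (+2), pos 2: t→b (+8), pos 3: i→k (+2) — repeating every 2. A repeating key of period 2 is used — shifts +8, +2 over and over.
Applying it to neither: n+8=v, e+2=g, i+8=q, t+2=v, h+8=p, e+2=g, r+8=z.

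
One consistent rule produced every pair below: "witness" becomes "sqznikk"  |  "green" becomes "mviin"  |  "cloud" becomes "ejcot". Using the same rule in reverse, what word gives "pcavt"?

board

This is an affine cipher: with a=0,…,z=25, each position x becomes (15x+0) mod 26.
Undoing it on pcavt: p(15)→7·(15−0)≡1=b; c(2)→7·(2−0)≡14=o; a(0)→7·(0−0)≡0=a; v(21)→7·(21−0)≡17=r; t(19)→7·(19−0)≡3=d (all mod 26).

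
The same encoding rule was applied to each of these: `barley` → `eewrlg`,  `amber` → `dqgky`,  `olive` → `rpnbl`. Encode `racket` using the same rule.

uehqlb

In barley: b→e is +3, a→e is +4, r→w is +5, l→r is +6 — the shift increases by 1 each position. The shift increases by 1 at each position, starting from +3: 3, 4, 5, ….
For racket: r+3=u, a+4=e, c+5=h, k+6=q, e+7=l, t+8=b.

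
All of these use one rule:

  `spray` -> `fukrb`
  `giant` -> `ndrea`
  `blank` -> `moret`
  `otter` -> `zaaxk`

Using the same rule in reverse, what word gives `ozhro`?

s(18)→f(5) and p(15)→u(20) fit y≡21x+17 (mod 26); the inverse of 21 mod 26 is 5. Treating letters as 0–25, the rule is x ↦ 21x + 17 (mod 26).
Reversing it on ozhro: o(14)→5·(14−17)≡11=l; z(25)→5·(25−17)≡14=o; h(7)→5·(7−17)≡2=c; r(17)→5·(17−17)≡0=a; o(14)→5·(14−17)≡11=l (all mod 26).

local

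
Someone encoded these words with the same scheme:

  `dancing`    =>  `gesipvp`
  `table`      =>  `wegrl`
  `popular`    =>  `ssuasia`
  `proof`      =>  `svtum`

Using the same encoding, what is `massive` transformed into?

Each letter shifts forward by (position + 3), i.e. 3, 4, 5, … — the shift grows by one for each successive letter.
Applying it to massive: m+3=p, a+4=e, s+5=x, s+6=y, i+7=p, v+8=d, e+9=n.

pexypdn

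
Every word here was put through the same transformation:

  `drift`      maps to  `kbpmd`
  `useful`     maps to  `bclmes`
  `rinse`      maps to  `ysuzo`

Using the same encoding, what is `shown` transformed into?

zrvdx

It's a Vigenère-style cipher with numeric key [7,10,7]: position i shifts by key[i mod 3].
On shown: s+7=z, h+10=r, o+7=v, w+7=d, n+10=x.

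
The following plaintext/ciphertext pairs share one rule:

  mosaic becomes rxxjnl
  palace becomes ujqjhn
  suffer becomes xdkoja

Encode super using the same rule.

xdunw

A repeating key of period 2 is used — shifts +5, +9 over and over.
For super: s+5=x, u+9=d, p+5=u, e+9=n, r+5=w.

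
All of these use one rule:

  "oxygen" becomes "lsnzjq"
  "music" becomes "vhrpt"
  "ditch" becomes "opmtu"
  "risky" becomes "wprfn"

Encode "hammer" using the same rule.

udvvjw

o(14)→l(11) and x(23)→s(18) fit y≡21x+3 (mod 26); the inverse of 21 mod 26 is 5. This is an affine cipher: with a=0,…,z=25, each position x becomes (21x+3) mod 26.
For hammer: h(7)→21·7+3≡20=u; a(0)→21·0+3≡3=d; m(12)→21·12+3≡21=v; m(12)→21·12+3≡21=v; e(4)→21·4+3≡9=j; r(17)→21·17+3≡22=w (all mod 26).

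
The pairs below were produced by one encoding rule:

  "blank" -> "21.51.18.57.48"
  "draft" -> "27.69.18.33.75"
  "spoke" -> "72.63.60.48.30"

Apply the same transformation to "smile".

b(#2)→21 and l(#12)→51: differences scale by 3, so n = 3·pos + 15. Each letter becomes 3×(its alphabet position, a=1..z=26) + 15.
Applying it to smile: s=19→72, m=13→54, i=9→42, l=12→51, e=5→30.

72.54.42.51.30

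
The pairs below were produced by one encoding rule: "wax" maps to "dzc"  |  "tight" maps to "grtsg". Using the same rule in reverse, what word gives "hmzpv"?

snake

Each letter is replaced by its mirror in the alphabet: a↔z, b↔y, c↔x, and so on (the Atbash cipher).
Undoing it on hmzpv: h↔s, m↔n, z↔a, p↔k, v↔e.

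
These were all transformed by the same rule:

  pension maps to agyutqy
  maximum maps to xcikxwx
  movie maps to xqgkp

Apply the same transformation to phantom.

Shifts by position in pension: pos 0: p→a (+11), pos 1: e→g (+2), pos 2: n→y (+11), pos 3: s→u (+2) — repeating every 2. A repeating key of period 2 is used — shifts +11, +2 over and over.
Applying it to phantom: p+11=a, h+2=j, a+11=l, n+2=p, t+11=e, o+2=q, m+11=x.

ajlpeqx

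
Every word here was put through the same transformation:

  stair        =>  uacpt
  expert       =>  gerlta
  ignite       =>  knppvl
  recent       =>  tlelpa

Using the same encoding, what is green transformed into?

iyglp

It's a Vigenère-style cipher with numeric key [2,7]: position i shifts by key[i mod 2].
On green: g+2=i, r+7=y, e+2=g, e+7=l, n+2=p.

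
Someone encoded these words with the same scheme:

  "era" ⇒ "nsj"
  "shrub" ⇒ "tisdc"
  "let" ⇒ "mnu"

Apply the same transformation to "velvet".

The shift depends on letter class: consonant r→s is +1, but vowel e→n is +9. Vowels shift forward by 9 and consonants shift forward by 1.
On velvet: v(cons)+1=w, e(vowel)+9=n, l(cons)+1=m, v(cons)+1=w, e(vowel)+9=n, t(cons)+1=u.

wnmwnu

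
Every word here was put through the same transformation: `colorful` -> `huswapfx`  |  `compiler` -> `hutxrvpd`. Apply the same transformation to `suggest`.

xanonce

The shift increases by 1 at each position, starting from +5: 5, 6, 7, ….
For suggest: s+5=x, u+6=a, g+7=n, g+8=o, e+9=n, s+10=c, t+11=e.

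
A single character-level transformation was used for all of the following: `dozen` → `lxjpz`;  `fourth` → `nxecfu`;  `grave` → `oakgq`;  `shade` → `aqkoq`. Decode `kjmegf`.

In dozen: d→l is +8, o→x is +9, z→j is +10, e→p is +11 — the shift increases by 1 each position. Each letter shifts forward by (position + 8), i.e. 8, 9, 10, … — the shift grows by one for each successive letter.
Undoing it on kjmegf: k−8=c, j−9=a, m−10=c, e−11=t, g−12=u, f−13=s.

cactus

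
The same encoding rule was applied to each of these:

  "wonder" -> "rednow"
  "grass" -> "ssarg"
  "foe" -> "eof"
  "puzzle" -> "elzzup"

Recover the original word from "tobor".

robot

It's just the letters in reverse order.
Undoing it on tobor: then reverse → robot.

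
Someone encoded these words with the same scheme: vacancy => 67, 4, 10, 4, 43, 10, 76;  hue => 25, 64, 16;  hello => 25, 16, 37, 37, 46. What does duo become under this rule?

v(#22)→67 and a(#1)→4: differences scale by 3, so n = 3·pos + 1. With a=1..z=26, the number is 3·pos + 1.
For duo: d=4→13, u=21→64, o=15→46.

13, 64, 46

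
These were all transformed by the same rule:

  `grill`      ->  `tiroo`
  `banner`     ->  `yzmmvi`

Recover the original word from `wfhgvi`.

duster

Each pair mirrors across the alphabet (g↔t, r↔i, i↔r): positions sum to 25. Letters are reflected about the middle of the alphabet (position → 25−position): Atbash.
Undoing it on wfhgvi: w↔d, f↔u, h↔s, g↔t, v↔e, i↔r.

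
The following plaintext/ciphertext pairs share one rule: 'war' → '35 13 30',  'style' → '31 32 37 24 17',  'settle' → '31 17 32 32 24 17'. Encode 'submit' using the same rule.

31 33 14 25 21 32

w is letter #23 and maps to 35: an offset of 12. Each letter is replaced by its alphabet position (a=1..z=26) + 12.
Applying it to submit: s=19→31, u=21→33, b=2→14, m=13→25, i=9→21, t=20→32.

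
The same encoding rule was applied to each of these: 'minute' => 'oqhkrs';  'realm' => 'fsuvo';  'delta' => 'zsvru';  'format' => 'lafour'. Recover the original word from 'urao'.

atom

m(12)→o(14) and i(8)→q(16) fit y≡19x+20 (mod 26); the inverse of 19 mod 26 is 11. Each letter's alphabet position (a=0..z=25) is mapped through 19·x+20 mod 26 — an affine cipher.
Reversing it on urao: u(20)→11·(20−20)≡0=a; r(17)→11·(17−20)≡19=t; a(0)→11·(0−20)≡14=o; o(14)→11·(14−20)≡12=m (all mod 26).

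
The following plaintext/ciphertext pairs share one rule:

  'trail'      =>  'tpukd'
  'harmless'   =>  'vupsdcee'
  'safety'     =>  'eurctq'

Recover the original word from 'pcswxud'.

removal

t(19)→t(19) and r(17)→p(15) fit y≡15x+20 (mod 26); the inverse of 15 mod 26 is 7. Each letter's alphabet position (a=0..z=25) is mapped through 15·x+20 mod 26 — an affine cipher.
Undoing it on pcswxud: p(15)→7·(15−20)≡17=r; c(2)→7·(2−20)≡4=e; s(18)→7·(18−20)≡12=m; w(22)→7·(22−20)≡14=o; x(23)→7·(23−20)≡21=v; u(20)→7·(20−20)≡0=a; d(3)→7·(3−20)≡11=l (all mod 26).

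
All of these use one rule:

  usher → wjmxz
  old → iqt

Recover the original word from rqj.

Read the word backwards and shift each letter +5.
Undoing it on rqj: shift back: r−5=m, q−5=l, j−5=e → mle; then reverse → elm.

elm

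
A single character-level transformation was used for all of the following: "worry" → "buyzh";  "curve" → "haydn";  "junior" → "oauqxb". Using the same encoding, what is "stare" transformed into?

Each letter shifts forward by (position + 5), i.e. 5, 6, 7, … — the shift grows by one for each successive letter.
Applying it to stare: s+5=x, t+6=z, a+7=h, r+8=z, e+9=n.

xzhzn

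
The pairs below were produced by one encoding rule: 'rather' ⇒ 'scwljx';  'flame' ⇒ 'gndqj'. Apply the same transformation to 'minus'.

Letter i (0-indexed) is shifted by i+1, so successive shifts are 1, 2, 3, ….
For minus: m+1=n, i+2=k, n+3=q, u+4=y, s+5=x.

nkqyx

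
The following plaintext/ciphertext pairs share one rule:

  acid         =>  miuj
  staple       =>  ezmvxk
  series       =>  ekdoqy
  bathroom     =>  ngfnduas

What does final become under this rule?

rozgx

A repeating key of period 2 is used — shifts +12, +6 over and over.
On final: f+12=r, i+6=o, n+12=z, a+6=g, l+12=x.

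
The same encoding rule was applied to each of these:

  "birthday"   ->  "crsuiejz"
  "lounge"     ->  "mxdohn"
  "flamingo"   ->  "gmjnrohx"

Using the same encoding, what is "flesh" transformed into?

Vowels shift forward by 9 and consonants shift forward by 1.
On flesh: f(cons)+1=g, l(cons)+1=m, e(vowel)+9=n, s(cons)+1=t, h(cons)+1=i.

gmnti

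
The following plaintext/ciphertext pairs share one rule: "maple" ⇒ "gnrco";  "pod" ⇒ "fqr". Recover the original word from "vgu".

set

The output letters match the input read backwards, each shifted +2: maple reversed is elpam. Two steps: reverse the string, then apply a Caesar shift of +2.
Undoing it on vgu: shift back: v−2=t, g−2=e, u−2=s → tes; then reverse → set.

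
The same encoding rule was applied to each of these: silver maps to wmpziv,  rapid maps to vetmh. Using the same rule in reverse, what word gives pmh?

Compare letters: s→w is +4, i→m is +4, l→p is +4 — a constant shift. Each letter is shifted forward by 4 in the alphabet (a Caesar shift of +4).
Decoding pmh: p−4=l, m−4=i, h−4=d.

lid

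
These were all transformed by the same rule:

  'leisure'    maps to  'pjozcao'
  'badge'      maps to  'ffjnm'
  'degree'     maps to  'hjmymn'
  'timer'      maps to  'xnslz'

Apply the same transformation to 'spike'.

Letter i (0-indexed) is shifted by i+4, so successive shifts are 4, 5, 6, ….
For spike: s+4=w, p+5=u, i+6=o, k+7=r, e+8=m.

wuorm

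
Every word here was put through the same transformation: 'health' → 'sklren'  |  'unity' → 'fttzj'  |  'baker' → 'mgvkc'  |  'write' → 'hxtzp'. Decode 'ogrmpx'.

Shifts by position in health: pos 0: h→s (+11), pos 1: e→k (+6), pos 2: a→l (+11), pos 3: l→r (+6) — repeating every 2. It's a Vigenère-style cipher with numeric key [11,6]: position i shifts by key[i mod 2].
Decoding ogrmpx: o−11=d, g−6=a, r−11=g, m−6=g, p−11=e, x−6=r.

dagger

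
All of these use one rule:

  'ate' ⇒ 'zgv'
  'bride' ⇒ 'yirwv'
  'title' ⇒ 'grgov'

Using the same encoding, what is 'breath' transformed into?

Each pair mirrors across the alphabet (a↔z, t↔g, e↔v): positions sum to 25. Each letter is replaced by its mirror in the alphabet: a↔z, b↔y, c↔x, and so on (the Atbash cipher).
For breath: b↔y, r↔i, e↔v, a↔z, t↔g, h↔s.

yivzgs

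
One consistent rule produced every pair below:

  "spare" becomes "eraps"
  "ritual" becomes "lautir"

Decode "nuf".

The word is simply reversed.
Undoing it on nuf: then reverse → fun.

fun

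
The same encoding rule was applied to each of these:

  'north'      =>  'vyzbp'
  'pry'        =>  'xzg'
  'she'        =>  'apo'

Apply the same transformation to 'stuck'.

The shift depends on letter class: consonant n→v is +8, but vowel o→y is +10. Two shifts are in play — +10 for a/e/i/o/u, +8 for every other letter.
On stuck: s(cons)+8=a, t(cons)+8=b, u(vowel)+10=e, c(cons)+8=k, k(cons)+8=s.

abeks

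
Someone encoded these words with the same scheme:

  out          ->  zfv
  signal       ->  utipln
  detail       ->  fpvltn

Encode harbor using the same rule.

The shift depends on letter class: consonant t→v is +2, but vowel o→z is +11. Two shifts are in play — +11 for a/e/i/o/u, +2 for every other letter.
For harbor: h(cons)+2=j, a(vowel)+11=l, r(cons)+2=t, b(cons)+2=d, o(vowel)+11=z, r(cons)+2=t.

jltdzt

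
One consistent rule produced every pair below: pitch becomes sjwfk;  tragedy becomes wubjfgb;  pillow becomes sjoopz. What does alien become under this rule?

The shift depends on letter class: consonant p→s is +3, but vowel i→j is +1. Vowels shift forward by 1 and consonants shift forward by 3.
On alien: a(vowel)+1=b, l(cons)+3=o, i(vowel)+1=j, e(vowel)+1=f, n(cons)+3=q.

bojfq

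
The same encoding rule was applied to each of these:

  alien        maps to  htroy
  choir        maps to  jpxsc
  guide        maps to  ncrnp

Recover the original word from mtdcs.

flush

In alien: a→h is +7, l→t is +8, i→r is +9, e→o is +10 — the shift increases by 1 each position. Letter i (0-indexed) is shifted by i+7, so successive shifts are 7, 8, 9, ….
Undoing it on mtdcs: m−7=f, t−8=l, d−9=u, c−10=s, s−11=h.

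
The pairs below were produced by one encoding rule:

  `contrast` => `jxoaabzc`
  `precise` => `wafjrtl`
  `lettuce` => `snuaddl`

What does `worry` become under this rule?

dxsyh

A repeating key of period 3 is used — shifts +7, +9, +1 over and over.
On worry: w+7=d, o+9=x, r+1=s, r+7=y, y+9=h.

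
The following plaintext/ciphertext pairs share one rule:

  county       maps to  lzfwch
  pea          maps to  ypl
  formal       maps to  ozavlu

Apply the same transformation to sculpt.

blfuyc

The shift depends on letter class: consonant c→l is +9, but vowel o→z is +11. Vowels shift forward by 11 and consonants shift forward by 9.
On sculpt: s(cons)+9=b, c(cons)+9=l, u(vowel)+11=f, l(cons)+9=u, p(cons)+9=y, t(cons)+9=c.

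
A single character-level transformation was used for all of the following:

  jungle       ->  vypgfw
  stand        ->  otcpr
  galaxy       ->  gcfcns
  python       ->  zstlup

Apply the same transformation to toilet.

tuqfwt

Treating letters as 0–25, the rule is x ↦ 5x + 2 (mod 26).
On toilet: t(19)→5·19+2≡19=t; o(14)→5·14+2≡20=u; i(8)→5·8+2≡16=q; l(11)→5·11+2≡5=f; e(4)→5·4+2≡22=w; t(19)→5·19+2≡19=t (all mod 26).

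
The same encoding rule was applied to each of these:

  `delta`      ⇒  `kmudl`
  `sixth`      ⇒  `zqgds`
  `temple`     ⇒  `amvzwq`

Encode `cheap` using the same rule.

In delta: d→k is +7, e→m is +8, l→u is +9, t→d is +10 — the shift increases by 1 each position. Letter i (0-indexed) is shifted by i+7, so successive shifts are 7, 8, 9, ….
On cheap: c+7=j, h+8=p, e+9=n, a+10=k, p+11=a.

jpnka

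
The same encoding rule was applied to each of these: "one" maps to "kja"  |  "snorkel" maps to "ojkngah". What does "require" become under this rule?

namqena

This is a Caesar cipher with shift 22.
For require: r+22=n, e+22=a, q+22=m, u+22=q, i+22=e, r+22=n, e+22=a.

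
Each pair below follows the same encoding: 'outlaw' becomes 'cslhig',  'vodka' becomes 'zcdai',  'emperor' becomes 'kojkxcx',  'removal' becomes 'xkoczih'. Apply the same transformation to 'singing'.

Treating letters as 0–25, the rule is x ↦ 7x + 8 (mod 26).
For singing: s(18)→7·18+8≡4=e; i(8)→7·8+8≡12=m; n(13)→7·13+8≡21=v; g(6)→7·6+8≡24=y; i(8)→7·8+8≡12=m; n(13)→7·13+8≡21=v; g(6)→7·6+8≡24=y (all mod 26).

emvymvy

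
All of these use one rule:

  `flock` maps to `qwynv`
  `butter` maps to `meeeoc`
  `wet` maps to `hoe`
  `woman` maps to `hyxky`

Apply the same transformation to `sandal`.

Two shifts are in play — +10 for a/e/i/o/u, +11 for every other letter.
On sandal: s(cons)+11=d, a(vowel)+10=k, n(cons)+11=y, d(cons)+11=o, a(vowel)+10=k, l(cons)+11=w.

dkyokw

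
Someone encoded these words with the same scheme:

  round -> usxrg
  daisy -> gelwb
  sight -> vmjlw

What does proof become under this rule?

svrsi

Shifts by position in round: pos 0: r→u (+3), pos 1: o→s (+4), pos 2: u→x (+3), pos 3: n→r (+4) — repeating every 2. A repeating key of period 2 is used — shifts +3, +4 over and over.
Applying it to proof: p+3=s, r+4=v, o+3=r, o+4=s, f+3=i.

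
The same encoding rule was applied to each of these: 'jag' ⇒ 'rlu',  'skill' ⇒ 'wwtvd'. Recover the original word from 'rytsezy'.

The output letters match the input read backwards, each shifted +11: jag reversed is gaj. The word is reversed, then every letter is shifted forward by 11.
Decoding rytsezy: shift back: r−11=g, y−11=n, t−11=i, s−11=h, e−11=t, z−11=o, y−11=n → gnihton; then reverse → nothing.

nothing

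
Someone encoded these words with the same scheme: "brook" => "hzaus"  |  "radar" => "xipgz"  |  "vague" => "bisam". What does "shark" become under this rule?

ypmxs

It's a Vigenère-style cipher with numeric key [6,8,12]: position i shifts by key[i mod 3].
For shark: s+6=y, h+8=p, a+12=m, r+6=x, k+8=s.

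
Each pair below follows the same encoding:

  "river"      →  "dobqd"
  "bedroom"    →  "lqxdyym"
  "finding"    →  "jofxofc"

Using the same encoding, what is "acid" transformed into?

seox

This is an affine cipher: with a=0,…,z=25, each position x becomes (19x+18) mod 26.
On acid: a(0)→19·0+18≡18=s; c(2)→19·2+18≡4=e; i(8)→19·8+18≡14=o; d(3)→19·3+18≡23=x (all mod 26).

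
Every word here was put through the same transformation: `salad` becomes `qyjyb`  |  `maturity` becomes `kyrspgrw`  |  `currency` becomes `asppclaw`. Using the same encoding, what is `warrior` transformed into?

This is a Caesar cipher with shift 24.
For warrior: w+24=u, a+24=y, r+24=p, r+24=p, i+24=g, o+24=m, r+24=p.

uyppgmp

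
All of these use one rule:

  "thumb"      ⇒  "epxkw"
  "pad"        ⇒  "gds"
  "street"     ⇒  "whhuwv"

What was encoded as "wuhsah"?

The output letters match the input read backwards, each shifted +3: thumb reversed is bmuht. Read the word backwards and shift each letter +3.
Undoing it on wuhsah: shift back: w−3=t, u−3=r, h−3=e, s−3=p, a−3=x, h−3=e → trepxe; then reverse → expert.

expert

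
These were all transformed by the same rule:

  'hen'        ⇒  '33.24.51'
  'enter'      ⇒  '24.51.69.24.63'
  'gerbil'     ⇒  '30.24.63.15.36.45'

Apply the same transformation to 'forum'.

27.54.63.72.48

h(#8)→33 and e(#5)→24: differences scale by 3, so n = 3·pos + 9. The formula is n = 3×(alphabet index, a=1) + 9.
For forum: f=6→27, o=15→54, r=18→63, u=21→72, m=13→48.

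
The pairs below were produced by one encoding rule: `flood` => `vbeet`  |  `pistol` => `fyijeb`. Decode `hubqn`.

relax

Compare letters: f→v is +16, l→b is +16, o→e is +16 — a constant shift. Each letter is shifted forward by 16 in the alphabet (a Caesar shift of +16).
Reversing it on hubqn: h−16=r, u−16=e, b−16=l, q−16=a, n−16=x.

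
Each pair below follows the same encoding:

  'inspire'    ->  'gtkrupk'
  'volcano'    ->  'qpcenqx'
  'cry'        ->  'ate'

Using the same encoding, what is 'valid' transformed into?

Two steps: reverse the string, then apply a Caesar shift of +2.
On valid: reverse → dilav; then shift: d+2=f, i+2=k, l+2=n, a+2=c, v+2=x.

fkncx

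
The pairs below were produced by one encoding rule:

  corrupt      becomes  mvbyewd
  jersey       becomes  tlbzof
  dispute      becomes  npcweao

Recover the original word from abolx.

queen

Shifts by position in corrupt: pos 0: c→m (+10), pos 1: o→v (+7), pos 2: r→b (+10), pos 3: r→y (+7) — repeating every 2. The shifts repeat in a cycle of length 2: positions 0,1,… shift by +10, +7, then the pattern repeats.
Reversing it on abolx: a−10=q, b−7=u, o−10=e, l−7=e, x−10=n.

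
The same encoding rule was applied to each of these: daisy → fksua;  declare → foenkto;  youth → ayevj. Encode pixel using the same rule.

rszon

The shift depends on letter class: consonant d→f is +2, but vowel a→k is +10. Two shifts are in play — +10 for a/e/i/o/u, +2 for every other letter.
For pixel: p(cons)+2=r, i(vowel)+10=s, x(cons)+2=z, e(vowel)+10=o, l(cons)+2=n.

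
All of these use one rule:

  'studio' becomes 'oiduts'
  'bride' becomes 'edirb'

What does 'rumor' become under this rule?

romur

The word is simply reversed.
On rumor: reverse → romur.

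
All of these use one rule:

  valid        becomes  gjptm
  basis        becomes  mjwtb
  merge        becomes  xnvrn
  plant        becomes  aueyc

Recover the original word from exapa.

tower

It's a Vigenère-style cipher with numeric key [11,9,4]: position i shifts by key[i mod 3].
Reversing it on exapa: e−11=t, x−9=o, a−4=w, p−11=e, a−9=r.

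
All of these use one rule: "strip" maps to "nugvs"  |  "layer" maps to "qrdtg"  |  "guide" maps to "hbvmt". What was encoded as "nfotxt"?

s(18)→n(13) and t(19)→u(20) fit y≡7x+17 (mod 26); the inverse of 7 mod 26 is 15. Treating letters as 0–25, the rule is x ↦ 7x + 17 (mod 26).
Decoding nfotxt: n(13)→15·(13−17)≡18=s; f(5)→15·(5−17)≡2=c; o(14)→15·(14−17)≡7=h; t(19)→15·(19−17)≡4=e; x(23)→15·(23−17)≡12=m; t(19)→15·(19−17)≡4=e (all mod 26).

scheme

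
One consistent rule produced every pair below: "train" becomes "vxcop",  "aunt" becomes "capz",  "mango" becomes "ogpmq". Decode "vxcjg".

Shifts by position in train: pos 0: t→v (+2), pos 1: r→x (+6), pos 2: a→c (+2), pos 3: i→o (+6) — repeating every 2. The shifts repeat in a cycle of length 2: positions 0,1,… shift by +2, +6, then the pattern repeats.
Decoding vxcjg: v−2=t, x−6=r, c−2=a, j−6=d, g−2=e.

trade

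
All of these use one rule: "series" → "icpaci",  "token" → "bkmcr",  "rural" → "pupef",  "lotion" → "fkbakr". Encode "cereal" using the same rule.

qcpcef

s(18)→i(8) and e(4)→c(2) fit y≡19x+4 (mod 26); the inverse of 19 mod 26 is 11. This is an affine cipher: with a=0,…,z=25, each position x becomes (19x+4) mod 26.
Applying it to cereal: c(2)→19·2+4≡16=q; e(4)→19·4+4≡2=c; r(17)→19·17+4≡15=p; e(4)→19·4+4≡2=c; a(0)→19·0+4≡4=e; l(11)→19·11+4≡5=f (all mod 26).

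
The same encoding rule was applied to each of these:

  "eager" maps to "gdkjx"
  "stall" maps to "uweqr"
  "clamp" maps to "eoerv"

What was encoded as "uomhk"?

Each letter shifts forward by (position + 2), i.e. 2, 3, 4, … — the shift grows by one for each successive letter.
Decoding uomhk: u−2=s, o−3=l, m−4=i, h−5=c, k−6=e.

slice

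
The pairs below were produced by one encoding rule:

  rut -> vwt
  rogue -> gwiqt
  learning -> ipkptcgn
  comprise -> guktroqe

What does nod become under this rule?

The output letters match the input read backwards, each shifted +2: rut reversed is tur. Two steps: reverse the string, then apply a Caesar shift of +2.
Applying it to nod: reverse → don; then shift: d+2=f, o+2=q, n+2=p.

fqp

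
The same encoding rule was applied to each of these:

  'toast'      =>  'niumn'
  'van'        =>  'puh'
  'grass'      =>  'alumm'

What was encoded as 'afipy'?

Compare letters: t→n is +20, o→i is +20, a→u is +20 — a constant shift. It's a constant shift of +20 (ROT20).
Decoding afipy: a−20=g, f−20=l, i−20=o, p−20=v, y−20=e.

glove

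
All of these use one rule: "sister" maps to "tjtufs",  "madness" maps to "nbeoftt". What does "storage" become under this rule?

Compare letters: s→t is +1, i→j is +1, s→t is +1 — a constant shift. This is a Caesar cipher with shift 1.
On storage: s+1=t, t+1=u, o+1=p, r+1=s, a+1=b, g+1=h, e+1=f.

tupsbhf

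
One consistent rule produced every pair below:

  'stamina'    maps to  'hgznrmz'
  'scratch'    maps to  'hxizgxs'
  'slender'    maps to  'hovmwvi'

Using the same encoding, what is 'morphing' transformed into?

nliksrmt

Each pair mirrors across the alphabet (s↔h, t↔g, a↔z): positions sum to 25. Each letter is replaced by its mirror in the alphabet: a↔z, b↔y, c↔x, and so on (the Atbash cipher).
Applying it to morphing: m↔n, o↔l, r↔i, p↔k, h↔s, i↔r, n↔m, g↔t.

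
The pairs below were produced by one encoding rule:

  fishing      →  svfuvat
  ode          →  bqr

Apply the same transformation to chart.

puneg

Compare letters: f→s is +13, i→v is +13, s→f is +13 — a constant shift. This is a Caesar cipher with shift 13.
On chart: c+13=p, h+13=u, a+13=n, r+13=e, t+13=g.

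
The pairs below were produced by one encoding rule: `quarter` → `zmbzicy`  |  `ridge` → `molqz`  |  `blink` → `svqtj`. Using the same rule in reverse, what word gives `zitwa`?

solar

The output letters match the input read backwards, each shifted +8: quarter reversed is retrauq. Read the word backwards and shift each letter +8.
Undoing it on zitwa: shift back: z−8=r, i−8=a, t−8=l, w−8=o, a−8=s → ralos; then reverse → solar.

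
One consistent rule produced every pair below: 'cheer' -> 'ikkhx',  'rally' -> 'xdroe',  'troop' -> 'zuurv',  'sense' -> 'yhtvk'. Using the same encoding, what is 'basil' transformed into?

hdylr

Shifts by position in cheer: pos 0: c→i (+6), pos 1: h→k (+3), pos 2: e→k (+6), pos 3: e→h (+3) — repeating every 2. A repeating key of period 2 is used — shifts +6, +3 over and over.
For basil: b+6=h, a+3=d, s+6=y, i+3=l, l+6=r.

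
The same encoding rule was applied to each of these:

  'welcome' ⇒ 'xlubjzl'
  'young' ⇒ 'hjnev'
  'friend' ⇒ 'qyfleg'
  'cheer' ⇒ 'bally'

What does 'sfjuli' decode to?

This is an affine cipher: with a=0,…,z=25, each position x becomes (5x+17) mod 26.
Decoding sfjuli: s(18)→21·(18−17)≡21=v; f(5)→21·(5−17)≡8=i; j(9)→21·(9−17)≡14=o; u(20)→21·(20−17)≡11=l; l(11)→21·(11−17)≡4=e; i(8)→21·(8−17)≡19=t (all mod 26).

violet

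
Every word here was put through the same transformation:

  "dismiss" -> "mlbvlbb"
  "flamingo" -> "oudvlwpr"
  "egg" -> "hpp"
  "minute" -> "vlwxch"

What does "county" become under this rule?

lrxwch

Two shifts are in play — +3 for a/e/i/o/u, +9 for every other letter.
On county: c(cons)+9=l, o(vowel)+3=r, u(vowel)+3=x, n(cons)+9=w, t(cons)+9=c, y(cons)+9=h.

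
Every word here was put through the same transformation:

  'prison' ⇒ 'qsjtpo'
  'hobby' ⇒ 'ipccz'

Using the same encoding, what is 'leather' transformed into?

This is a Caesar cipher with shift 1.
For leather: l+1=m, e+1=f, a+1=b, t+1=u, h+1=i, e+1=f, r+1=s.

mfbuifs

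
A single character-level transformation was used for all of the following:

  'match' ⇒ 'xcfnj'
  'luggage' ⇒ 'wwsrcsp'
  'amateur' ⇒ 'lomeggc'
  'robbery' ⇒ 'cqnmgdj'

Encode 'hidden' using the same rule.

Shifts by position in match: pos 0: m→x (+11), pos 1: a→c (+2), pos 2: t→f (+12), pos 3: c→n (+11), pos 4: h→j (+2) — repeating every 3. The shifts repeat in a cycle of length 3: positions 0,1,… shift by +11, +2, +12, then the pattern repeats.
For hidden: h+11=s, i+2=k, d+12=p, d+11=o, e+2=g, n+12=z.

skpogz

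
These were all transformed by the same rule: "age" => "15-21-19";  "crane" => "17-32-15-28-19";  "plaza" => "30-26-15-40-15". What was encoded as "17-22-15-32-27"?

charm

The number is (letter's place in the alphabet, a=1) + 14.
Undoing it on 17-22-15-32-27: 17→(17−14)÷1=3=c, 22→(22−14)÷1=8=h, 15→(15−14)÷1=1=a, 32→(32−14)÷1=18=r, 27→(27−14)÷1=13=m.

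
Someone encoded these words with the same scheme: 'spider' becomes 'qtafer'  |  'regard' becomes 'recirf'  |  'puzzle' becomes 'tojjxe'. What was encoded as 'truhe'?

s(18)→q(16) and p(15)→t(19) fit y≡25x+8 (mod 26); the inverse of 25 mod 26 is 25. Each letter's alphabet position (a=0..z=25) is mapped through 25·x+8 mod 26 — an affine cipher.
Decoding truhe: t(19)→25·(19−8)≡15=p; r(17)→25·(17−8)≡17=r; u(20)→25·(20−8)≡14=o; h(7)→25·(7−8)≡1=b; e(4)→25·(4−8)≡4=e (all mod 26).

probe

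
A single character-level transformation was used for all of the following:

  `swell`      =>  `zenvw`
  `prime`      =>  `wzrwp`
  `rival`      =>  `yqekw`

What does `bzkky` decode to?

In swell: s→z is +7, w→e is +8, e→n is +9, l→v is +10 — the shift increases by 1 each position. Each letter shifts forward by (position + 7), i.e. 7, 8, 9, … — the shift grows by one for each successive letter.
Reversing it on bzkky: b−7=u, z−8=r, k−9=b, k−10=a, y−11=n.

urban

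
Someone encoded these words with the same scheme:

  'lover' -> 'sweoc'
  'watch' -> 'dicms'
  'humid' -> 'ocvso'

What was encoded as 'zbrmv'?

In lover: l→s is +7, o→w is +8, v→e is +9, e→o is +10 — the shift increases by 1 each position. Letter i (0-indexed) is shifted by i+7, so successive shifts are 7, 8, 9, ….
Reversing it on zbrmv: z−7=s, b−8=t, r−9=i, m−10=c, v−11=k.

stick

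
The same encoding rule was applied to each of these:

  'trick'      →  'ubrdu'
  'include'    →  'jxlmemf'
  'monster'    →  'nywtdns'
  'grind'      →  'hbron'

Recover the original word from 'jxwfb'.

inner

Shifts by position in trick: pos 0: t→u (+1), pos 1: r→b (+10), pos 2: i→r (+9), pos 3: c→d (+1), pos 4: k→u (+10) — repeating every 3. A repeating key of period 3 is used — shifts +1, +10, +9 over and over.
Reversing it on jxwfb: j−1=i, x−10=n, w−9=n, f−1=e, b−10=r.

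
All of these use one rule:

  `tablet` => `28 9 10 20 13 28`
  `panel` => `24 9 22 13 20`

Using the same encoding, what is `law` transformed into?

Letters become their 1-based position plus 8 (so a→9, b→10, …).
Applying it to law: l=12→20, a=1→9, w=23→31.

20 9 31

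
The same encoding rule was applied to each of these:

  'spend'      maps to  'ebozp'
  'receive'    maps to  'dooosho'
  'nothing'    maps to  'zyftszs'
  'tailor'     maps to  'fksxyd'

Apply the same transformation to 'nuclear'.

zeoxokd

Two shifts are in play — +10 for a/e/i/o/u, +12 for every other letter.
On nuclear: n(cons)+12=z, u(vowel)+10=e, c(cons)+12=o, l(cons)+12=x, e(vowel)+10=o, a(vowel)+10=k, r(cons)+12=d.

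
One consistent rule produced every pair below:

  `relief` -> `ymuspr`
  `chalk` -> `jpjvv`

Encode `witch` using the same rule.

Letter i (0-indexed) is shifted by i+7, so successive shifts are 7, 8, 9, ….
Applying it to witch: w+7=d, i+8=q, t+9=c, c+10=m, h+11=s.

dqcms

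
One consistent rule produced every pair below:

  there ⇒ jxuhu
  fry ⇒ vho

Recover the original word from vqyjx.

faith

Compare letters: t→j is +16, h→x is +16, e→u is +16 — a constant shift. Each letter is shifted forward by 16 in the alphabet (a Caesar shift of +16).
Undoing it on vqyjx: v−16=f, q−16=a, y−16=i, j−16=t, x−16=h.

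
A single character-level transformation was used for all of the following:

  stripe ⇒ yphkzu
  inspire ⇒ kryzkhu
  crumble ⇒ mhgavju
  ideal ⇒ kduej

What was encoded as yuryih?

sensor

s(18)→y(24) and t(19)→p(15) fit y≡17x+4 (mod 26); the inverse of 17 mod 26 is 23. This is an affine cipher: with a=0,…,z=25, each position x becomes (17x+4) mod 26.
Reversing it on yuryih: y(24)→23·(24−4)≡18=s; u(20)→23·(20−4)≡4=e; r(17)→23·(17−4)≡13=n; y(24)→23·(24−4)≡18=s; i(8)→23·(8−4)≡14=o; h(7)→23·(7−4)≡17=r (all mod 26).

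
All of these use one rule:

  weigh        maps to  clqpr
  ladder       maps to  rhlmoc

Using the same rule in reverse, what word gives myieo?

grave

In weigh: w→c is +6, e→l is +7, i→q is +8, g→p is +9 — the shift increases by 1 each position. The shift increases by 1 at each position, starting from +6: 6, 7, 8, ….
Reversing it on myieo: m−6=g, y−7=r, i−8=a, e−9=v, o−10=e.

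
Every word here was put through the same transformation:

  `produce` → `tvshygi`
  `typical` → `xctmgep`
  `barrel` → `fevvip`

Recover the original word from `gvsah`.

This is a Caesar cipher with shift 4.
Undoing it on gvsah: g−4=c, v−4=r, s−4=o, a−4=w, h−4=d.

crowd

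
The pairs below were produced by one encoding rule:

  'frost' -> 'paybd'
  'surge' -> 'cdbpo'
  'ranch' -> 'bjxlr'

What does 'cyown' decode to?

Shifts by position in frost: pos 0: f→p (+10), pos 1: r→a (+9), pos 2: o→y (+10), pos 3: s→b (+9) — repeating every 2. It's a Vigenère-style cipher with numeric key [10,9]: position i shifts by key[i mod 2].
Undoing it on cyown: c−10=s, y−9=p, o−10=e, w−9=n, n−10=d.

spend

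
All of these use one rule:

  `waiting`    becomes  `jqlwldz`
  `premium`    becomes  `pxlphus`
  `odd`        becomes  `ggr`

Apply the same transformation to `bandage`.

hjdgqde

The output letters match the input read backwards, each shifted +3: waiting reversed is gnitiaw. Read the word backwards and shift each letter +3.
On bandage: reverse → egadnab; then shift: e+3=h, g+3=j, a+3=d, d+3=g, n+3=q, a+3=d, b+3=e.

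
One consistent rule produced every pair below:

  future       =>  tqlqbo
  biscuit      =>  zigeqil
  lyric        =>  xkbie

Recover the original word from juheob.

dancer

This is an affine cipher: with a=0,…,z=25, each position x becomes (5x+20) mod 26.
Decoding juheob: j(9)→21·(9−20)≡3=d; u(20)→21·(20−20)≡0=a; h(7)→21·(7−20)≡13=n; e(4)→21·(4−20)≡2=c; o(14)→21·(14−20)≡4=e; b(1)→21·(1−20)≡17=r (all mod 26).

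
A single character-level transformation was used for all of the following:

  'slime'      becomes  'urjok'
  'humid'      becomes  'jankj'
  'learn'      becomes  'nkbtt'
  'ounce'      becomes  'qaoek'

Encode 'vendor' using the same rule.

Shifts by position in slime: pos 0: s→u (+2), pos 1: l→r (+6), pos 2: i→j (+1), pos 3: m→o (+2), pos 4: e→k (+6) — repeating every 3. A repeating key of period 3 is used — shifts +2, +6, +1 over and over.
Applying it to vendor: v+2=x, e+6=k, n+1=o, d+2=f, o+6=u, r+1=s.

xkofus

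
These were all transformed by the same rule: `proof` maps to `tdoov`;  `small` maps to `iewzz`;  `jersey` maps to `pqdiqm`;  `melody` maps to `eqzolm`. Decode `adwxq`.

grave

p(15)→t(19) and r(17)→d(3) fit y≡5x+22 (mod 26); the inverse of 5 mod 26 is 21. Treating letters as 0–25, the rule is x ↦ 5x + 22 (mod 26).
Decoding adwxq: a(0)→21·(0−22)≡6=g; d(3)→21·(3−22)≡17=r; w(22)→21·(22−22)≡0=a; x(23)→21·(23−22)≡21=v; q(16)→21·(16−22)≡4=e (all mod 26).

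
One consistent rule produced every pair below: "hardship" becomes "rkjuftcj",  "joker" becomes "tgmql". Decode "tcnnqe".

The output letters match the input read backwards, each shifted +2: hardship reversed is pihsdrah. Read the word backwards and shift each letter +2.
Reversing it on tcnnqe: shift back: t−2=r, c−2=a, n−2=l, n−2=l, q−2=o, e−2=c → ralloc; then reverse → collar.

collar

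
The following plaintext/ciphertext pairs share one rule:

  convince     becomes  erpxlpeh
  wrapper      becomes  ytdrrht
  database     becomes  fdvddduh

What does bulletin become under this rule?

The shift depends on letter class: consonant c→e is +2, but vowel o→r is +3. The rule splits by letter class: vowels +3, consonants +2.
Applying it to bulletin: b(cons)+2=d, u(vowel)+3=x, l(cons)+2=n, l(cons)+2=n, e(vowel)+3=h, t(cons)+2=v, i(vowel)+3=l, n(cons)+2=p.

dxnnhvlp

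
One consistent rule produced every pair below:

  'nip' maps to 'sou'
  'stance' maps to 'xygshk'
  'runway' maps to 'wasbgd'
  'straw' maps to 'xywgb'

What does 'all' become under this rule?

The shift depends on letter class: consonant n→s is +5, but vowel i→o is +6. The rule splits by letter class: vowels +6, consonants +5.
Applying it to all: a(vowel)+6=g, l(cons)+5=q, l(cons)+5=q.

gqq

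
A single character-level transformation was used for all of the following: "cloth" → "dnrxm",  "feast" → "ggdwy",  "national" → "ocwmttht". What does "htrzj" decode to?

In cloth: c→d is +1, l→n is +2, o→r is +3, t→x is +4 — the shift increases by 1 each position. Each letter shifts forward by (position + 1), i.e. 1, 2, 3, … — the shift grows by one for each successive letter.
Decoding htrzj: h−1=g, t−2=r, r−3=o, z−4=v, j−5=e.

grove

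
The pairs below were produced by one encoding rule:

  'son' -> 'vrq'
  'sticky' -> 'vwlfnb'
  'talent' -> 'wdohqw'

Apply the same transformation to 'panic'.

Each letter is shifted forward by 3 in the alphabet (a Caesar shift of +3).
Applying it to panic: p+3=s, a+3=d, n+3=q, i+3=l, c+3=f.

sdqlf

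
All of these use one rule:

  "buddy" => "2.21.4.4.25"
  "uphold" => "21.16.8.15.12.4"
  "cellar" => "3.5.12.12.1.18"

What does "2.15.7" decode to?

bog

Letters become their 1-indexed alphabet positions: a=1 … z=26.
Reversing it on 2.15.7: 2=b, 15=o, 7=g.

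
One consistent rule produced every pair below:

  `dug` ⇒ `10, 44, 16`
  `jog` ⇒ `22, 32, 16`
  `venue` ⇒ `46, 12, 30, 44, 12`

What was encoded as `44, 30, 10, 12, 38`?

d(#4)→10 and u(#21)→44: differences scale by 2, so n = 2·pos + 2. With a=1..z=26, the number is 2·pos + 2.
Reversing it on 44, 30, 10, 12, 38: 44→(44−2)÷2=21=u, 30→(30−2)÷2=14=n, 10→(10−2)÷2=4=d, 12→(12−2)÷2=5=e, 38→(38−2)÷2=18=r.

under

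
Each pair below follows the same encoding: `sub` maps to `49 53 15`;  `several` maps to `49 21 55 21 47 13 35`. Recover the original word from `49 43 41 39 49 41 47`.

s(#19)→49 and u(#21)→53: differences scale by 2, so n = 2·pos + 11. Each letter becomes 2×(its alphabet position, a=1..z=26) + 11.
Decoding 49 43 41 39 49 41 47: 49→(49−11)÷2=19=s, 43→(43−11)÷2=16=p, 41→(41−11)÷2=15=o, 39→(39−11)÷2=14=n, 49→(49−11)÷2=19=s, 41→(41−11)÷2=15=o, 47→(47−11)÷2=18=r.

sponsor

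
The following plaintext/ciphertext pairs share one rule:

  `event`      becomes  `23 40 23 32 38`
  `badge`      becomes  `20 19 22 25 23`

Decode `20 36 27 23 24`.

e is letter #5 and maps to 23: an offset of 18. The number is (letter's place in the alphabet, a=1) + 18.
Undoing it on 20 36 27 23 24: 20→(20−18)÷1=2=b, 36→(36−18)÷1=18=r, 27→(27−18)÷1=9=i, 23→(23−18)÷1=5=e, 24→(24−18)÷1=6=f.

brief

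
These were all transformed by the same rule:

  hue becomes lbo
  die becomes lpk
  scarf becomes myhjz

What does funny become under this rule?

fuubm

The output letters match the input read backwards, each shifted +7: hue reversed is euh. The word is reversed, then every letter is shifted forward by 7.
For funny: reverse → ynnuf; then shift: y+7=f, n+7=u, n+7=u, u+7=b, f+7=m.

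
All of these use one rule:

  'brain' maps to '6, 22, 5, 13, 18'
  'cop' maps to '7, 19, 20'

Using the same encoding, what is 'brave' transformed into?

The number is (letter's place in the alphabet, a=1) + 4.
Applying it to brave: b=2→6, r=18→22, a=1→5, v=22→26, e=5→9.

6, 22, 5, 26, 9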